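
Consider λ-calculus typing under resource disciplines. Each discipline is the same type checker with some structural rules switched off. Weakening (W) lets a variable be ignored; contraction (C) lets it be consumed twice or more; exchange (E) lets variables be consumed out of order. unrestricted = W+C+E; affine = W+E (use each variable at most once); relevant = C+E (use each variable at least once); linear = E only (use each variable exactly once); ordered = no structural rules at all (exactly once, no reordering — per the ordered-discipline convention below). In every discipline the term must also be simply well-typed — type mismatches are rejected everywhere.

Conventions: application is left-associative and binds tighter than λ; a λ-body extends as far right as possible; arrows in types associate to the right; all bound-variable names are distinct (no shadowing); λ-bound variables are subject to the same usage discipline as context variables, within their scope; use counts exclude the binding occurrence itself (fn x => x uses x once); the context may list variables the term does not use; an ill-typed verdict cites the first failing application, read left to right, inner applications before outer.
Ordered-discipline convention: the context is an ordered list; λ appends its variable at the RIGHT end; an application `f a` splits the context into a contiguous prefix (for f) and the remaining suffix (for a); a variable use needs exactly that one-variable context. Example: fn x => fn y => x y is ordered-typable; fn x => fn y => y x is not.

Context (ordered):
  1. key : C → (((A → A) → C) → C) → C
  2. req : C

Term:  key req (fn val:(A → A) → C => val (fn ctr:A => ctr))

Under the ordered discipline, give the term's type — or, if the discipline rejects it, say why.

term : C
variable uses: key=1, req=1, val (bound)=1, ctr (bound)=1
left-to-right use order: key, req, val, ctr
typing: ✓ — C
per-discipline verdicts: ordered ✓, linear ✓, affine ✓, relevant ✓, unrestricted ✓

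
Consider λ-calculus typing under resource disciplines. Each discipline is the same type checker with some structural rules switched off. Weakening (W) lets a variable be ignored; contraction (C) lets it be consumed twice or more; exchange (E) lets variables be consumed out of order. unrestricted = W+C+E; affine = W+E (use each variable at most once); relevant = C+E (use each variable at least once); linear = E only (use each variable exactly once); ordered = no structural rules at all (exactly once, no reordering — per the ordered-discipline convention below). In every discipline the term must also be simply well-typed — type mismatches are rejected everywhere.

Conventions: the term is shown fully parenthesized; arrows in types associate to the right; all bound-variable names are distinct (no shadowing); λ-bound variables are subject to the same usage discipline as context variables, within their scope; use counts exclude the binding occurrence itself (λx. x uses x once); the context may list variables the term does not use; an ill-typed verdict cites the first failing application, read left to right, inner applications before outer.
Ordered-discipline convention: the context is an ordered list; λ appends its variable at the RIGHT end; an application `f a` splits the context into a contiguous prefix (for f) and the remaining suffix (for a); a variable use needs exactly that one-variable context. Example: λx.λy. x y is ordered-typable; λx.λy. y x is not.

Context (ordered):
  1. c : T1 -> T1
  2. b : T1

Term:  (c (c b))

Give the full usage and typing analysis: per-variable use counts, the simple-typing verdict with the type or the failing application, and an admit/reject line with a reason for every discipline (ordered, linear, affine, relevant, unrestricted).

usage: c ×2; b ×1
order of uses: c, c, b
typing: the term checks, with type T1
ordered: ✗, uses contraction: c ×2
linear: ✗, uses contraction: c ×2
affine: ✗, uses contraction: c ×2
relevant: ✓, none of c, b goes unused
unrestricted: ✓, well-typed at T1; no restrictions here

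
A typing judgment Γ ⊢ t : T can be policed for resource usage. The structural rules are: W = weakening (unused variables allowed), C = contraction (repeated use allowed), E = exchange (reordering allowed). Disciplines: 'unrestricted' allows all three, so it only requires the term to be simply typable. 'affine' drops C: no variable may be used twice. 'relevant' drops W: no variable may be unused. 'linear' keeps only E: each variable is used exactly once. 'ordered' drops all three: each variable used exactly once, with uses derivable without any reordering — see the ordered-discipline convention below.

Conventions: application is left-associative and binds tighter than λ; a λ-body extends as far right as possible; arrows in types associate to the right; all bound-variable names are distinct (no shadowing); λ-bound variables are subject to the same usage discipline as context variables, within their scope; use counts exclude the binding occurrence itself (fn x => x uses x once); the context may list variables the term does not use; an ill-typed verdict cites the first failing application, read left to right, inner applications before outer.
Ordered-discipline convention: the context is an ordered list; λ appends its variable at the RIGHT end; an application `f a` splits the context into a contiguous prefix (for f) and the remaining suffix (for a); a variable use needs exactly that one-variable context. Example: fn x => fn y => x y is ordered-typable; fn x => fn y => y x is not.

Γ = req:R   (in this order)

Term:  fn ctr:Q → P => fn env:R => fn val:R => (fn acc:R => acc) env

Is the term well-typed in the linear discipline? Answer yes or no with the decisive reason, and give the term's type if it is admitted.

no — needs weakening: req, ctr, val unused
counts: req: 0×; ctr (bound): 0×; env (bound): 1×; val (bound): 0×; acc (bound): 1×
uses in reading order: acc, env
typing: the term checks, with type (Q → P) → R → R → R
summary: ordered ✗; linear ✗; affine ✓; relevant ✗; unrestricted ✓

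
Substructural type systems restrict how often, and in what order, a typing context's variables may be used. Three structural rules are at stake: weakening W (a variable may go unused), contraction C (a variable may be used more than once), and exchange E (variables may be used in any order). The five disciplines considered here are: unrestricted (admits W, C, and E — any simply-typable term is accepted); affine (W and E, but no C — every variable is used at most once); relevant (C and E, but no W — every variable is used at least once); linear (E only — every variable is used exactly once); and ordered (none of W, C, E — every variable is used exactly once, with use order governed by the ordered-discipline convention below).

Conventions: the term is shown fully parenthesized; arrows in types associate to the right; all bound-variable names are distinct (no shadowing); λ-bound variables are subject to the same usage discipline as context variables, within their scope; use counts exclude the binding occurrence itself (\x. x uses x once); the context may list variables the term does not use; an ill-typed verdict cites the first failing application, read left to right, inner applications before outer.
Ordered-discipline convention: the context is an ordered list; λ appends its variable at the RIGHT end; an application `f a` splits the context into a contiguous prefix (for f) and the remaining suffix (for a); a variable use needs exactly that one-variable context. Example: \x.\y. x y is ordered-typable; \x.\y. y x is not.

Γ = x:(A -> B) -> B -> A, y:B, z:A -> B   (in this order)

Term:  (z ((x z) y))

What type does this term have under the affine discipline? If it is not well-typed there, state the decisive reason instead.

not well-typed under affine — z ×2 used more than once (contraction)
counts: x: 1, y: 1, z: 2
uses in reading order: z, x, z, y
typing: well-typed — term : B
all disciplines: ordered ✗ · linear ✗ · affine ✗ · relevant ✓ · unrestricted ✓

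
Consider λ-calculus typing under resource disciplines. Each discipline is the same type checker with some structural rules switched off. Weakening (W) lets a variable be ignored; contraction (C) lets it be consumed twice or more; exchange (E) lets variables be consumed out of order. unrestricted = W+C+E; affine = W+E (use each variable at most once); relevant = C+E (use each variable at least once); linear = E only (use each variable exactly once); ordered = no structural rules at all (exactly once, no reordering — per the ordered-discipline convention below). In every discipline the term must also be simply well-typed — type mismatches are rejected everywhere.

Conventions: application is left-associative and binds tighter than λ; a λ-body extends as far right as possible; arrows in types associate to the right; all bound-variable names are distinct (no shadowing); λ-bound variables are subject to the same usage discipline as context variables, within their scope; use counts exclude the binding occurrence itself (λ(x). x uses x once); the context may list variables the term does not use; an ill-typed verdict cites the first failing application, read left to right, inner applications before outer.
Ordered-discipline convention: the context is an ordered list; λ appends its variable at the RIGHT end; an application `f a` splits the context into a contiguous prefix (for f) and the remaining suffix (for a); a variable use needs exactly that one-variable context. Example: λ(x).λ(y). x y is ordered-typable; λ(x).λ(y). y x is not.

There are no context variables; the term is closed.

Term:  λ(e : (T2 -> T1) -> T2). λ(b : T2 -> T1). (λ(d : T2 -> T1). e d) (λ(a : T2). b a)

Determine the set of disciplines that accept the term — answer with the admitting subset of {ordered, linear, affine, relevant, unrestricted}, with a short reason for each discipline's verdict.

admitted by: ordered, linear, affine, relevant, unrestricted
use counts: e (λ-bound): 1; b (λ-bound): 1; d (λ-bound): 1; a (λ-bound): 1
order of uses: e, d, b, a
typing: well-typed at ((T2 -> T1) -> T2) -> (T2 -> T1) -> T2
ordered: ✓, e, b, d, a: once each, no exchange needed
linear: ✓, each of e, b, d, a used exactly once
affine: ✓, e, b, d, a: no repeats, contraction unneeded
relevant: ✓, e, b, d, a: all used, weakening unneeded
unrestricted: ✓, type-checks (((T2 -> T1) -> T2) -> (T2 -> T1) -> T2) and nothing is barred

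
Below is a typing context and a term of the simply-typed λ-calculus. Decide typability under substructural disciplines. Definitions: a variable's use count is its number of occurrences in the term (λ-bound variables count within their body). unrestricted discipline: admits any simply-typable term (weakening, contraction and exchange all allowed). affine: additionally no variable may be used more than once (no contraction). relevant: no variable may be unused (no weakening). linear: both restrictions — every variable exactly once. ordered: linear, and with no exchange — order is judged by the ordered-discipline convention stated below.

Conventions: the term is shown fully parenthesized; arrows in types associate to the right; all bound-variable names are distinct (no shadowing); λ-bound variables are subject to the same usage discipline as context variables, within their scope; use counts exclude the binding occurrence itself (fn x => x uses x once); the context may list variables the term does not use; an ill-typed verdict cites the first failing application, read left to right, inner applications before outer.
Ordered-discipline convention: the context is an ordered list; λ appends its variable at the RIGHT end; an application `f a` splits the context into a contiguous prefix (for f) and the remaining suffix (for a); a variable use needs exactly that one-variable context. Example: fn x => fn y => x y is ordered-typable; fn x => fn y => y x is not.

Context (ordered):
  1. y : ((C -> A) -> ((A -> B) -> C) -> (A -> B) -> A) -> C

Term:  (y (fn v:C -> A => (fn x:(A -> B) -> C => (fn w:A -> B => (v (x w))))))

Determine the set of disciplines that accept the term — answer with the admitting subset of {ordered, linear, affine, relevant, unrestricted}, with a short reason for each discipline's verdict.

admitted by: ordered, linear, affine, relevant, unrestricted
variable uses: y: 1×, v [bound]: 1×, x [bound]: 1×, w [bound]: 1×
left-to-right use order: y, v, x, w
typing: well-typed at C
ordered: ✓ — one use each (y, v, x, w); ordered split holds
linear: ✓ — each of y, v, x, w used exactly once
affine: ✓ — y, v, x, w: no repeats, contraction unneeded
relevant: ✓ — y, v, x, w: all used, weakening unneeded
unrestricted: ✓ — well-typed at C; no restrictions here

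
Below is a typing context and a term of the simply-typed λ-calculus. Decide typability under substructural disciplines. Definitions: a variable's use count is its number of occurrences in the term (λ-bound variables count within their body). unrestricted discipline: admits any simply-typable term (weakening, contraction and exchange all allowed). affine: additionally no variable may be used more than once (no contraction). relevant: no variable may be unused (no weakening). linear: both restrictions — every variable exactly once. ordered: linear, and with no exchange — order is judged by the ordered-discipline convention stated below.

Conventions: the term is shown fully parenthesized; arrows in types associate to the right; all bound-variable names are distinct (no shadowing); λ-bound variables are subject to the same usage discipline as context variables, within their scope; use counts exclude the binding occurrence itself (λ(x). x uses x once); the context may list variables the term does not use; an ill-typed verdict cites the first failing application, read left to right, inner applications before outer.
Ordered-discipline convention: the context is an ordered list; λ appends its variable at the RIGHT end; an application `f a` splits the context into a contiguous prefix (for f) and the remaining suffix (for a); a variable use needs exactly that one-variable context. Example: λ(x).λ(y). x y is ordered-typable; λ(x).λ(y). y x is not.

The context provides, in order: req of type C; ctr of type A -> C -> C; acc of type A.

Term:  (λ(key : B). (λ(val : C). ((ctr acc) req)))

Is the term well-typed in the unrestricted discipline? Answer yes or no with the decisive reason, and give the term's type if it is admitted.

yes — typability at B -> C -> C is all that's needed; term : B -> C -> C
use counts: req=1; ctr=1; acc=1; key [bound]=0; val [bound]=0
order of uses: ctr, acc, req
typing: ✓ — B -> C -> C
summary: ordered ✗; linear ✗; affine ✓; relevant ✗; unrestricted ✓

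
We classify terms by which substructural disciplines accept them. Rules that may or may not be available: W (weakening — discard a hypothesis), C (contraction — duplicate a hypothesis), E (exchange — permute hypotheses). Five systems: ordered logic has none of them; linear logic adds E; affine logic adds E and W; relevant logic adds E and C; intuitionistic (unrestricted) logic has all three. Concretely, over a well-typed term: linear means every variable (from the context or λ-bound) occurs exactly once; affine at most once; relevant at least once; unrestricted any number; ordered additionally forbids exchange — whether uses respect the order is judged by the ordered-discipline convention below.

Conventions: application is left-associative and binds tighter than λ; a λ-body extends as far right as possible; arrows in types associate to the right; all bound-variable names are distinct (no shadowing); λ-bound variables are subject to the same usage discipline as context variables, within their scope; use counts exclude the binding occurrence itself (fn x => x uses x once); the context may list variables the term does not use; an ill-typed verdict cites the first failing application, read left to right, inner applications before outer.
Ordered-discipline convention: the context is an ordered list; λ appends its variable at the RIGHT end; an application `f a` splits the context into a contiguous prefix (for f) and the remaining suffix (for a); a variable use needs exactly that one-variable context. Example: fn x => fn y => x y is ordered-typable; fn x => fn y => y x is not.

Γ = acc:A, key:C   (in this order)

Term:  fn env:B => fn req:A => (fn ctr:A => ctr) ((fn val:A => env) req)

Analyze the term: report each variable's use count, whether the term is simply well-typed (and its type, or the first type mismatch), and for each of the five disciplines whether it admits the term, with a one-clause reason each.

usage: acc=0; key=0; env [bound]=1; req [bound]=1; ctr [bound]=1; val [bound]=0
left-to-right use order: ctr, env, req
typing: ill-typed: argument of type B where A is required
ordered: ✗, fails simple typing
linear: ✗, a type mismatch blocks all five
affine: ✗, the type mismatch rejects it
relevant: ✗, not simply typable
unrestricted: ✗, fails simple typing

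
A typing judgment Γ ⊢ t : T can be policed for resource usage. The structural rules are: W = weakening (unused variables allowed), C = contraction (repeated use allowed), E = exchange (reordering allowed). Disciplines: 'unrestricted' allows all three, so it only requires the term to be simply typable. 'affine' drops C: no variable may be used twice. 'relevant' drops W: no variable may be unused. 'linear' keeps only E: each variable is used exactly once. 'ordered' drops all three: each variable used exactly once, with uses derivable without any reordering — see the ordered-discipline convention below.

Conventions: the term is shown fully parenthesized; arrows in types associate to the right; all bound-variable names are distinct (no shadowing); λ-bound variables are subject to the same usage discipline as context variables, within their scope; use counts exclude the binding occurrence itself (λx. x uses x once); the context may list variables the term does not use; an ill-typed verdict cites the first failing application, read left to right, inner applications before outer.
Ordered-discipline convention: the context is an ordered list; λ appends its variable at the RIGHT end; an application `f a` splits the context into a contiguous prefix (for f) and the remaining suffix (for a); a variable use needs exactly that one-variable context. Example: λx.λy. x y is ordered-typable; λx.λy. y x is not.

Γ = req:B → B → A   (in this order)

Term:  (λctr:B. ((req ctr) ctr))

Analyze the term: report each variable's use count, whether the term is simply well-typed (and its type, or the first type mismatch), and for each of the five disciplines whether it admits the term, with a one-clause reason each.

counts: req: 1; ctr [bound]: 2
left-to-right use order: req, ctr, ctr
typing: well-typed at B → A
ordered: ✗, repeated use of ctr ×2
linear: ✗, repeated use of ctr ×2
affine: ✗, repeated use of ctr ×2
relevant: ✓, none of req, ctr goes unused
unrestricted: ✓, well-typed at B → A; no restrictions here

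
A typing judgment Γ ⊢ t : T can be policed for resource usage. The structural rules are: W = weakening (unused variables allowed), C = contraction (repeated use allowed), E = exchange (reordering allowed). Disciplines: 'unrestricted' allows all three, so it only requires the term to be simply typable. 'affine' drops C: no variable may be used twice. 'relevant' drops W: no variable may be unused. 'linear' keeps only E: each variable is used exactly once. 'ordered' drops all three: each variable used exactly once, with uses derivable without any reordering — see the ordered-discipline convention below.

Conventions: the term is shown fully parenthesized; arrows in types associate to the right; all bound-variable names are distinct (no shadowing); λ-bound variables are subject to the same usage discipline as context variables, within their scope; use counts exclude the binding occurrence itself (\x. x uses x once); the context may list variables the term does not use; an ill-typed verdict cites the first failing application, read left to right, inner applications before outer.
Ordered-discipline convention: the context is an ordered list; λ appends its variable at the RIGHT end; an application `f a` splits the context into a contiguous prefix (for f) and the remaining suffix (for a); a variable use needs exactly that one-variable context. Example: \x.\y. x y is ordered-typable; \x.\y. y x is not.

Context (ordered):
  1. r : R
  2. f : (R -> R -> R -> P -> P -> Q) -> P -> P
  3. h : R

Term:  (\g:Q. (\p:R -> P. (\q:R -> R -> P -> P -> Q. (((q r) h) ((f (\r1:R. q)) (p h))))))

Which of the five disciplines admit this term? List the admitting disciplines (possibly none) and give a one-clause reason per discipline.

accepted by: unrestricted
use counts: r=1, f=1, h=2, g [bound]=0, p [bound]=1, q [bound]=2, r1 [bound]=0
left-to-right use order: q, r, h, f, q, p, h
typing: the term checks, with type Q -> (R -> P) -> (R -> R -> P -> P -> Q) -> P -> Q
ordered: ✗, h ×2, q ×2 used more than once (contraction); g, r1 left unused
linear: ✗, h ×2, q ×2 used more than once (contraction); g, r1 left unused
affine: ✗, h ×2, q ×2 used more than once (contraction)
relevant: ✗, g, r1 left unused
unrestricted: ✓, typability at Q -> (R -> P) -> (R -> R -> P -> P -> Q) -> P -> Q is all that's needed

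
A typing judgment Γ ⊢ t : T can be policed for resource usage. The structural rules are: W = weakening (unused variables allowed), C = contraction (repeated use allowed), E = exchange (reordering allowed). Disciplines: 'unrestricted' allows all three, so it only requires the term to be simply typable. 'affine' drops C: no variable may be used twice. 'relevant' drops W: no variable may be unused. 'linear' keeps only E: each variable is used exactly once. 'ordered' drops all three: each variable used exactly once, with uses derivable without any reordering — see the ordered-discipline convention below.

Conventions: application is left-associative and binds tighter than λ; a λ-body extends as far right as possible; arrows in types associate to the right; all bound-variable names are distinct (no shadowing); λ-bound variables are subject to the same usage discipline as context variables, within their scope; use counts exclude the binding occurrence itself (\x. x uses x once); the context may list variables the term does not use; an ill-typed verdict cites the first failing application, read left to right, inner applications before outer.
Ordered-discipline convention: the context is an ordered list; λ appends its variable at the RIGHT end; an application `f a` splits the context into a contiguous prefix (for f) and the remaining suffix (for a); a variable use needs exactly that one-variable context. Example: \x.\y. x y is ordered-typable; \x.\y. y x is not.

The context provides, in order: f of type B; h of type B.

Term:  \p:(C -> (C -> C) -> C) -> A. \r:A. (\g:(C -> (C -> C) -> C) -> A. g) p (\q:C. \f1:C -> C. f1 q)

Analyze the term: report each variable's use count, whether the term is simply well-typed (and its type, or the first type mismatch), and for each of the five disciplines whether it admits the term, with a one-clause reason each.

usage: f=0; h=0; p [bound]=1; r [bound]=0; g [bound]=1; q [bound]=1; f1 [bound]=1
left-to-right use order: g, p, f1, q
typing: ✓ — ((C -> (C -> C) -> C) -> A) -> A -> A
ordered ✗ (needs weakening: f, h, r unused)
linear ✗ (needs weakening: f, h, r unused)
affine ✓ (f, h, p, r, g, q, f1: no repeats, contraction unneeded)
relevant ✗ (needs weakening: f, h, r unused)
unrestricted ✓ (simply typable at ((C -> (C -> C) -> C) -> A) -> A -> A; W, C, E all held)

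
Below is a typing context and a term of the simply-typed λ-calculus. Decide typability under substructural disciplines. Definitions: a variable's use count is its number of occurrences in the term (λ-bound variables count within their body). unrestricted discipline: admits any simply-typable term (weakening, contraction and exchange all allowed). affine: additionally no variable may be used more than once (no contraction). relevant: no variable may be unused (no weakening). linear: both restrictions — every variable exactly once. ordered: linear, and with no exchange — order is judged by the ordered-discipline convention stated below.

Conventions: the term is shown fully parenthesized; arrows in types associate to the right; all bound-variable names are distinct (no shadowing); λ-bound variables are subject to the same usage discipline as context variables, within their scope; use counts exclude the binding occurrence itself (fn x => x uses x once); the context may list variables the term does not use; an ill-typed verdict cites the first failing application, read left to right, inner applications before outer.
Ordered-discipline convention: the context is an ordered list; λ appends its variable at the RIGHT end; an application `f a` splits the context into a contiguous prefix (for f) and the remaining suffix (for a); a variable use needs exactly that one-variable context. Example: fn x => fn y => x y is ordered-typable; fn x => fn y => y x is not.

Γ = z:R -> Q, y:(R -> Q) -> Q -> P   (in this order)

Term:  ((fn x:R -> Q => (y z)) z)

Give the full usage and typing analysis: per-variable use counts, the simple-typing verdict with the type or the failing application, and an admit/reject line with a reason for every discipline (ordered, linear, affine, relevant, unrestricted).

counts: z: 2×; y: 1×; x [bound]: 0×
use order (left to right): y, z, z
typing: well-typed at Q -> P
ordered: ✗, repeated use of z ×2; unused: x — weakening required
linear: ✗, repeated use of z ×2; unused: x — weakening required
affine: ✗, repeated use of z ×2
relevant: ✗, unused: x — weakening required
unrestricted: ✓, typability at Q -> P is all that's needed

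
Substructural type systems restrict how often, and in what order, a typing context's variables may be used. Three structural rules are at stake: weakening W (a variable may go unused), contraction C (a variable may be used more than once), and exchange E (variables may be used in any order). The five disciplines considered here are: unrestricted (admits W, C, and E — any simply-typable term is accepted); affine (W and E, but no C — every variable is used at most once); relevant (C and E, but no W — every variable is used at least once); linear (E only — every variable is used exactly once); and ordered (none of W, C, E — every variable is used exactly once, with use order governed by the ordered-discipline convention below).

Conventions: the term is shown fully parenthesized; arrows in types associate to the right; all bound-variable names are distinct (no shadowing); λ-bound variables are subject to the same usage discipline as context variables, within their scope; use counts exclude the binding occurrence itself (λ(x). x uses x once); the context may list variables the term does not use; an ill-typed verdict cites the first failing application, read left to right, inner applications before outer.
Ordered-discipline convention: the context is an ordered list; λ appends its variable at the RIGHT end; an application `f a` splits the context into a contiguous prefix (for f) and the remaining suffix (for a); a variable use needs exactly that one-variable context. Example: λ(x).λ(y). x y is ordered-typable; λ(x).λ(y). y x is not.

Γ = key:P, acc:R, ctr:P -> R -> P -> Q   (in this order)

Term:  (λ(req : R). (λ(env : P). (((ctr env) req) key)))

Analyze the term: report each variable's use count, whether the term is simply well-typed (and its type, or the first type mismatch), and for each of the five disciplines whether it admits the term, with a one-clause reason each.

use counts: key: 1×, acc: 0×, ctr: 1×, req [bound]: 1×, env [bound]: 1×
order of uses: ctr, env, req, key
typing: the term checks, with type R -> P -> Q
ordered: ✗, acc never used (weakening)
linear: ✗, acc never used (weakening)
affine: ✓, no duplicate uses among key, acc, ctr, req, env
relevant: ✗, acc never used (weakening)
unrestricted: ✓, typability at R -> P -> Q is all that's needed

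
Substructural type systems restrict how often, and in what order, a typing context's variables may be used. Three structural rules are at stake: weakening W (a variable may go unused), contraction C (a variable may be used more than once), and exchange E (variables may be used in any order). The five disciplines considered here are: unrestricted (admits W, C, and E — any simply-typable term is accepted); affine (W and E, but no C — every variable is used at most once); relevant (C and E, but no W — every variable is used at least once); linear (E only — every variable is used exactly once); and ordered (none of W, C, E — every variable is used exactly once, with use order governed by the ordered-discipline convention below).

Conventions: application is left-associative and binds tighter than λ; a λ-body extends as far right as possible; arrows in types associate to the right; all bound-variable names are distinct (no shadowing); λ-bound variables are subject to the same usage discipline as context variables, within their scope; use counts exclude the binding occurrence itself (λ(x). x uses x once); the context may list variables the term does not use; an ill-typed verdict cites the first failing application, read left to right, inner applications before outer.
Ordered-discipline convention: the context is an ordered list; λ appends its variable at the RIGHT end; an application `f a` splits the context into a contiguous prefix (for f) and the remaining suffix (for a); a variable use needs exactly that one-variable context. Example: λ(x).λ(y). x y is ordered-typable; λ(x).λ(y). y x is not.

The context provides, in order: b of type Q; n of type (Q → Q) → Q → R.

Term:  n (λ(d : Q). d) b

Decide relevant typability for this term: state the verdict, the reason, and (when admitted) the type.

yes — b, n, d: all used, weakening unneeded; term : R
counts: b=1; n=1; d [bound]=1
order of uses: n, d, b
typing: well-typed — term : R
across the five disciplines: ordered ✗ · linear ✓ · affine ✓ · relevant ✓ · unrestricted ✓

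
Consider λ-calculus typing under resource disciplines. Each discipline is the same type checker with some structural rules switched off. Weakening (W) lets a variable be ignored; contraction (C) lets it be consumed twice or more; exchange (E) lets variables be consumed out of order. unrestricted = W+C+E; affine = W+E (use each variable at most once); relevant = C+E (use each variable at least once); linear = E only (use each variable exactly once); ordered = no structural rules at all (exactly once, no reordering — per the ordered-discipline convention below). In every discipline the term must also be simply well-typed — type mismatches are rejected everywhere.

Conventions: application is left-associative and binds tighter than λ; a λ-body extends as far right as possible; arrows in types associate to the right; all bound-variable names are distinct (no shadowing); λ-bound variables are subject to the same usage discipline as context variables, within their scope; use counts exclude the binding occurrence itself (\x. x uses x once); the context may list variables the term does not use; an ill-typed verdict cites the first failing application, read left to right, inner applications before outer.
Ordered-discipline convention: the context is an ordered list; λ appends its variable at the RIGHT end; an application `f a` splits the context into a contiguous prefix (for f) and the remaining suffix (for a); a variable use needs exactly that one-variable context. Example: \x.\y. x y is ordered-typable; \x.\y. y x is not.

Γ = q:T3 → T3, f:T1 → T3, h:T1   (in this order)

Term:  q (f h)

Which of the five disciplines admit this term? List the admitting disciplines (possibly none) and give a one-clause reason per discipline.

accepted by: ordered, linear, affine, relevant, unrestricted
variable uses: q=1, f=1, h=1
use order (left to right): q, f, h
typing: well-typed at T3
ordered: ✓ — q, f, h once each; derivable with no W/C/E
linear: ✓ — q, f, h: one use apiece
affine: ✓ — no duplicate uses among q, f, h
relevant: ✓ — every one of q, f, h appears
unrestricted: ✓ — type-checks (T3) and nothing is barred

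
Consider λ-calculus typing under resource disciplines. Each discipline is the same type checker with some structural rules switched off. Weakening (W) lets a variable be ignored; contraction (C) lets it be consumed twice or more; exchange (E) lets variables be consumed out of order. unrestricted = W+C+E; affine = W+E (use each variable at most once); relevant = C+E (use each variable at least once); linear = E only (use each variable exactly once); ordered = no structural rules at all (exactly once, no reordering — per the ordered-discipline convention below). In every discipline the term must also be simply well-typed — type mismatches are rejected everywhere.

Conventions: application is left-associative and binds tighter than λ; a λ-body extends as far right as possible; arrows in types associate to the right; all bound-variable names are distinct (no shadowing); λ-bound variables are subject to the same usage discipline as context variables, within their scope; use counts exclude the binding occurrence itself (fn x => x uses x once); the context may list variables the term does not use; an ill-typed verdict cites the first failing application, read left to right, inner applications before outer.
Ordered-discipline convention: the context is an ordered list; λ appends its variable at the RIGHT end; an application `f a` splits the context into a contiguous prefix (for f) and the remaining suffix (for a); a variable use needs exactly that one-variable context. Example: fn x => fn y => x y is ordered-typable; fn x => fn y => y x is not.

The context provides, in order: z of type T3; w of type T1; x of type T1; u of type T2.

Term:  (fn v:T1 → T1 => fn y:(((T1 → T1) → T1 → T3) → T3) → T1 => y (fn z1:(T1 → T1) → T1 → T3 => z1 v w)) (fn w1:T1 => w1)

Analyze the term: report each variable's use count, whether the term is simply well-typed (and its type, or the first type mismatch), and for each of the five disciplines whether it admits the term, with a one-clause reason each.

use counts: z ×0, w ×1, x ×0, u ×0, v (bound) ×1, y (bound) ×1, z1 (bound) ×1, w1 (bound) ×1
uses in reading order: y, z1, v, w, w1
typing: the term checks, with type ((((T1 → T1) → T1 → T3) → T3) → T1) → T1
ordered: ✗ — z, x, u left unused
linear: ✗ — z, x, u left unused
affine: ✓ — no duplicate uses among z, w, x, u, v, y, z1, w1
relevant: ✗ — z, x, u left unused
unrestricted: ✓ — simply typable at ((((T1 → T1) → T1 → T3) → T3) → T1) → T1; W, C, E all held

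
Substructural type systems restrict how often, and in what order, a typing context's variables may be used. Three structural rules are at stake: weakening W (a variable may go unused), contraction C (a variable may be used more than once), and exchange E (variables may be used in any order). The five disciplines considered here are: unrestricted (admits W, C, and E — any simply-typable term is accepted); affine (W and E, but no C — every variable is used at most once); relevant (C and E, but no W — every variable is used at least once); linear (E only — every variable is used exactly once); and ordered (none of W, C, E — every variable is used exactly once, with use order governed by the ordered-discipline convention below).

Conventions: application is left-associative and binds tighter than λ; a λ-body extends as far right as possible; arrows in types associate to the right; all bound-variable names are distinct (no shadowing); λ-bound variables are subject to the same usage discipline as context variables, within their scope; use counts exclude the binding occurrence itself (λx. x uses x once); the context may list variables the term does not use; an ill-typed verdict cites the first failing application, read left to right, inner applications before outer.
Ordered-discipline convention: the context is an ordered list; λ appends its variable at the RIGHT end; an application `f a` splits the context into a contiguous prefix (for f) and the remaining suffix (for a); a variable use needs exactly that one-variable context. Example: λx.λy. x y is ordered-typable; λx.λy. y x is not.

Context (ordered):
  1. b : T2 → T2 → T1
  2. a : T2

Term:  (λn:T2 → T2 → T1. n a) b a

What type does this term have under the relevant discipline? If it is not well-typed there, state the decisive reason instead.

term : T1
variable uses: b: 1×; a: 2×; n [bound]: 1×
use order (left to right): n, a, b, a
typing: well-typed at T1
across the five disciplines: ordered ✗, linear ✗, affine ✗, relevant ✓, unrestricted ✓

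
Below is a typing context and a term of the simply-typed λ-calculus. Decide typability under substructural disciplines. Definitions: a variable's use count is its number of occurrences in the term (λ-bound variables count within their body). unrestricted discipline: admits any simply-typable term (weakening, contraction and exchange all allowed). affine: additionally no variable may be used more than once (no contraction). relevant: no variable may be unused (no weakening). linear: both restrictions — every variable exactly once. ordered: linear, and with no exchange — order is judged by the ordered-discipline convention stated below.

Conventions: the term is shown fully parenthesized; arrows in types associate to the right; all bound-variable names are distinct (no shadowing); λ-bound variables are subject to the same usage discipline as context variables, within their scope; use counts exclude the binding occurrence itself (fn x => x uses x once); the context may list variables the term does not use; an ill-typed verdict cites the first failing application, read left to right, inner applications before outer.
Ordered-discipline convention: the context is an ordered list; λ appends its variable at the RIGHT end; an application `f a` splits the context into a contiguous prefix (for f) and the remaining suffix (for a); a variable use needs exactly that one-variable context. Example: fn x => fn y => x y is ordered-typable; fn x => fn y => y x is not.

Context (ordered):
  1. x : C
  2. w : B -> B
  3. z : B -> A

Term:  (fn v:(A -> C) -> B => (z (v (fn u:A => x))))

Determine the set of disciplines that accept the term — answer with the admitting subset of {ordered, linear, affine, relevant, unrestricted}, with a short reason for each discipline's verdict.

admitting disciplines: affine, unrestricted
usage: x ×1; w ×0; z ×1; v (λ-bound) ×1; u (λ-bound) ×0
left-to-right use order: z, v, x
typing: the term checks, with type ((A -> C) -> B) -> A
ordered ✗ (unused: w, u — weakening required)
linear ✗ (unused: w, u — weakening required)
affine ✓ (none of x, w, z, v, u used more than once)
relevant ✗ (unused: w, u — weakening required)
unrestricted ✓ (well-typed at ((A -> C) -> B) -> A; no restrictions here)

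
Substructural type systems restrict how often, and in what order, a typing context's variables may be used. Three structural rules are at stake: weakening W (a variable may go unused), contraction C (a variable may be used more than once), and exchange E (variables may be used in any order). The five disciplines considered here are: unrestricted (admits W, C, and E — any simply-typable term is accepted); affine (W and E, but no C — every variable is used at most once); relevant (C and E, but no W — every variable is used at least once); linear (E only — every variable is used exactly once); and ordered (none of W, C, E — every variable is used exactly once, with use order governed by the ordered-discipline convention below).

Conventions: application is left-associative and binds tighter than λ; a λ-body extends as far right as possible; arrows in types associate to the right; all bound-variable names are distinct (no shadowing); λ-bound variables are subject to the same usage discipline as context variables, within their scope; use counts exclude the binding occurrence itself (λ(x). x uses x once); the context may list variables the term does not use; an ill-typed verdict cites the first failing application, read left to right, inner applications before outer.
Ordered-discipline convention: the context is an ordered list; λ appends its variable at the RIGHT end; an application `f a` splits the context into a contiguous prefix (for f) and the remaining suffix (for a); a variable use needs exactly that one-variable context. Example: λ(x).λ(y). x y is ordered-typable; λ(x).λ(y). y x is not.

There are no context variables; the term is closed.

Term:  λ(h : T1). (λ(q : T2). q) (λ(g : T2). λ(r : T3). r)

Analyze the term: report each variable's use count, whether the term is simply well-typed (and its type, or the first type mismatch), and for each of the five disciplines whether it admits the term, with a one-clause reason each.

use counts: h (λ-bound) ×0; q (λ-bound) ×1; g (λ-bound) ×0; r (λ-bound) ×1
uses in reading order: q, r
typing: ill-typed: an application expects T2 but receives T2 → T3 → T3
ordered ✗ (fails simple typing)
linear ✗ (a type mismatch blocks all five)
affine ✗ (the type mismatch rejects it)
relevant ✗ (not simply typable)
unrestricted ✗ (fails simple typing)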